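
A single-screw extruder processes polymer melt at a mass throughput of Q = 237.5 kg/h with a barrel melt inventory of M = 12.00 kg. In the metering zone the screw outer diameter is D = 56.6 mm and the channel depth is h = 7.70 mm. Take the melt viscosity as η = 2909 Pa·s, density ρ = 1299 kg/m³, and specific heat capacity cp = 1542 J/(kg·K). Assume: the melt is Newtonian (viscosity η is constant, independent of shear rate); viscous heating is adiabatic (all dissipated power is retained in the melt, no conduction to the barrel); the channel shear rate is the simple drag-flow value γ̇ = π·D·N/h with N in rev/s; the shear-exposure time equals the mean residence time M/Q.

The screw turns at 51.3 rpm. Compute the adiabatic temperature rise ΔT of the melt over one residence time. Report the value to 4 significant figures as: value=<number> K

value=103.0 K

Throughput in SI: Q_s = 237.5 kg/h ÷ 3600 s/h = 0.0659722 kg/s
Mean residence time: t_res = M/Q_s = 12.00 kg / 0.0659722 kg/s = 181.895 s
Convert to SI: D = 0.0566 m, h = 0.0077 m, N = 51.3/60 = 0.855 rev/s
Shear rate: γ̇ = πDN/h = π·0.0566·0.855/0.0077 = 19.7443 s⁻¹
Adiabatic rise: ΔT = η γ̇² t_res / (ρ cp) = 2909·(19.7443)²·181.895 / (1299·1542) = 102.98 K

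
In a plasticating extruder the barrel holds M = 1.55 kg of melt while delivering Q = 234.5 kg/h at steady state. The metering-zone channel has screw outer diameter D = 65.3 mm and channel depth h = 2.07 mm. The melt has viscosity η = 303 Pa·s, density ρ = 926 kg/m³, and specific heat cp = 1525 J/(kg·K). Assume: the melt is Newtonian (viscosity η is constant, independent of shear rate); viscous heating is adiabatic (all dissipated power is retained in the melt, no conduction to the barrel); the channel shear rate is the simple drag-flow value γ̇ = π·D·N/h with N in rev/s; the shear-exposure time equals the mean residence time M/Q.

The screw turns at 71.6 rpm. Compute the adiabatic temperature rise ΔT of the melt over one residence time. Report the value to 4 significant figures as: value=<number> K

Throughput in SI: Q_s = 234.5 kg/h ÷ 3600 s/h = 0.0651389 kg/s
Mean residence time: t_res = M/Q_s = 1.55 kg / 0.0651389 kg/s = 23.7953 s
Geometry in metres: D = 65.3 mm → 0.0653 m, h = 2.07 mm → 0.00207 m; screw speed N = 71.6 rpm = 1.19333 rev/s
Shear rate: γ̇ = πDN/h = π·0.0653·1.19333/0.00207 = 118.265 s⁻¹
ΔT = η·γ̇²·t_res / (ρ·cp) = 303 · (118.265)² · 23.7953 / (926 · 1525) = 71.4105 K

value=71.41 K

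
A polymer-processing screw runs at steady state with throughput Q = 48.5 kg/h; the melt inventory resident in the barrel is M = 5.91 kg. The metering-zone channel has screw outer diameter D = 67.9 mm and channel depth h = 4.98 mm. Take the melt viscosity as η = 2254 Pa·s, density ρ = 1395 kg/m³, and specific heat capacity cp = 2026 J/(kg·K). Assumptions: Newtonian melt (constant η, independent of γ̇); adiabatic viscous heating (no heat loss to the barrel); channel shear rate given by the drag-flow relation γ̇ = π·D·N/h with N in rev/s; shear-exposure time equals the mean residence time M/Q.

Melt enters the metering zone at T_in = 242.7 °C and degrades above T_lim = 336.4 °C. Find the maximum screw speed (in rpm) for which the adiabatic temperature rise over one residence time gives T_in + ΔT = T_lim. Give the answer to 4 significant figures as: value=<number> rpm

value=22.92 rpm

Convert throughput: Q = 48.5 kg/h = 48.5/3600 = 0.0134722 kg/s
Mean residence time: t_res = M/Q_s = 5.91 kg / 0.0134722 kg/s = 438.68 s
Geometry in SI: D = 67.9 mm → 0.0679 m, h = 4.98 mm → 0.00498 m
ΔT_a = T_lim − T_in = 336.4 − 242.7 = 93.7 K
γ̇_max² = ΔT_a·ρ·cp / (η·t_res) = [93.7 × 1395 × 2026] / [2254 × 438.68] = 267.825 s⁻²
γ̇_max = sqrt(267.825) = 16.3654 s⁻¹
N_max = γ̇_max h / (πD) = 16.3654·0.00498/(π·0.0679) = 0.382063 rev/s → ×60 = 22.9238 rpm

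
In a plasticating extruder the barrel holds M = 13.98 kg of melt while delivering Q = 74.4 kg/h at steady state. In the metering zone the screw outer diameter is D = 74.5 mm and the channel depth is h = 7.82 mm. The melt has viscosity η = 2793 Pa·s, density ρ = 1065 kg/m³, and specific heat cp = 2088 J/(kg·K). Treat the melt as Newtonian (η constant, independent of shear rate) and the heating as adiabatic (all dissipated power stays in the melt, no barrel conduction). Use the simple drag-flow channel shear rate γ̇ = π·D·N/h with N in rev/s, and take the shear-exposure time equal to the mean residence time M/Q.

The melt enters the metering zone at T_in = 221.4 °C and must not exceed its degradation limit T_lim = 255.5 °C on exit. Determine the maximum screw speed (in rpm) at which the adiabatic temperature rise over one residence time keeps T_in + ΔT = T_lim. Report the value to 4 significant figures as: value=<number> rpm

value=12.70 rpm

Q_s = Q / 3600 = 74.4 / 3600 = 0.0206667 kg/s
Mean residence time: t_res = M/Q_s = 13.98 kg / 0.0206667 kg/s = 676.452 s
Convert to metres: D = 0.0745 m, h = 0.00782 m
ΔT_a = T_lim − T_in = 255.5 − 221.4 = 34.1 K
γ̇_max² = ΔT_a·ρ·cp/(η·t_res) = 34.1·1065·2088/(2793·676.452) = 40.1353 s⁻²
Take the square root: γ̇_max = √(40.1353) = 6.33524 s⁻¹
Solve γ̇ = πDN/h for N: N_max = γ̇_max·h/(π·D) = 6.33524 × 0.00782 / (π × 0.0745) = 0.211672 rev/s = 12.7003 rpm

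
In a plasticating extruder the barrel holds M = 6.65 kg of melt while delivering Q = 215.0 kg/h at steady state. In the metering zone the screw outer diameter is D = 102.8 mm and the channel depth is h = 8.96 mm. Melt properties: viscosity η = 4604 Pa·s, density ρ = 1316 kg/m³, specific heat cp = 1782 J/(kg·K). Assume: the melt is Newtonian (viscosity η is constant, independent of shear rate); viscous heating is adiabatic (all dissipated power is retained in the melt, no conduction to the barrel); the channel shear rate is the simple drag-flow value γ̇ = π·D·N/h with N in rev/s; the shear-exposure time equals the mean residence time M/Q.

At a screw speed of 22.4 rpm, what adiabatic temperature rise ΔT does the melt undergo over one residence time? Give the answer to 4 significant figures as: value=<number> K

value=39.58 K

Q_s = Q / 3600 = 215.0 / 3600 = 0.0597222 kg/s
Mean residence time: t_res = M/Q_s = 6.65 kg / 0.0597222 kg/s = 111.349 s
Geometry in metres: D = 102.8 mm → 0.1028 m, h = 8.96 mm → 0.00896 m; screw speed N = 22.4 rpm = 0.373333 rev/s
γ̇ = π·D·N / h = π · 0.1028 · 0.373333 / 0.00896 = 13.4565 s⁻¹
ΔT = η·γ̇²·t_res / (ρ·cp) = 4604 · (13.4565)² · 111.349 / (1316 · 1782) = 39.5841 K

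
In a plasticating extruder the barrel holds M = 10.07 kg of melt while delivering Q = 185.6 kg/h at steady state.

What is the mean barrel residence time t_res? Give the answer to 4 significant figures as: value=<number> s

Q_s = Q / 3600 = 185.6 / 3600 = 0.0515556 kg/s
Mean residence time: t_res = M/Q_s = 10.07 kg / 0.0515556 kg/s = 195.323 s

value=195.3 s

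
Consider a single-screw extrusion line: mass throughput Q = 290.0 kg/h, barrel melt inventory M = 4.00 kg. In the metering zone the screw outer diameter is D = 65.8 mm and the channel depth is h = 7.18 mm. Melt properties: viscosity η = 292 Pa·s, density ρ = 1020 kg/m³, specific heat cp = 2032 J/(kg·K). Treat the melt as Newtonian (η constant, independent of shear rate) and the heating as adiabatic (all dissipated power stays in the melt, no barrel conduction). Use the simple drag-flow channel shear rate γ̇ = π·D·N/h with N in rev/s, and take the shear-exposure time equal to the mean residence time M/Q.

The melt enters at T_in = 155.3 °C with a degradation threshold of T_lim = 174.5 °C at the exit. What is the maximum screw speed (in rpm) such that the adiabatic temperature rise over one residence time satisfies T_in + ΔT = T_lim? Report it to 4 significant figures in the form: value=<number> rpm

value=109.2 rpm

Convert throughput: Q = 290.0 kg/h = 290.0/3600 = 0.0805556 kg/s
t_res = M / Q_s = 4.00 ÷ 0.0805556 = 49.6552 s
D = 65.8 mm = 0.0658 m;  h = 7.18 mm = 0.00718 m
ΔT_a = T_lim − T_in = 174.5 − 155.3 = 19.2 K
γ̇_max² = ΔT_a·ρ·cp / (η·t_res) = [19.2 × 1020 × 2032] / [292 × 49.6552] = 2744.59 s⁻²
γ̇_max = √2744.59 = 52.3889 s⁻¹
N_max = γ̇_max·h / (π·D) = 52.3889 · 0.00718 / (π · 0.0658) = 1.81965 rev/s = 109.179 rpm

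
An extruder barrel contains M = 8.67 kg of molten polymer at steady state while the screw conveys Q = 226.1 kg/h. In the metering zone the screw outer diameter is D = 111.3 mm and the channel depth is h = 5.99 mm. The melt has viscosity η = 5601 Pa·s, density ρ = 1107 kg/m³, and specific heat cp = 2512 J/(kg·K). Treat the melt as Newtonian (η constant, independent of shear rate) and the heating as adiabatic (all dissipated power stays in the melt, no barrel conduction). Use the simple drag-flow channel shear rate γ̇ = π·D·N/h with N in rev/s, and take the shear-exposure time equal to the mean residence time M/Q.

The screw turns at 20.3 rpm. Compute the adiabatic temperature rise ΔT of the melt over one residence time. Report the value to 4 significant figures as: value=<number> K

Throughput in SI: Q_s = 226.1 kg/h ÷ 3600 s/h = 0.0628056 kg/s
t_res = M / Q_s = 8.67 ÷ 0.0628056 = 138.045 s
Convert to SI: D = 0.1113 m, h = 0.00599 m, N = 20.3/60 = 0.338333 rev/s
γ̇ = π D N / h = (π)(0.1113)(0.338333) / 0.00599 = 19.7498 s⁻¹
ΔT = η·γ̇²·t_res / (ρ·cp) = 5601 · (19.7498)² · 138.045 / (1107 · 2512) = 108.454 K

value=108.5 K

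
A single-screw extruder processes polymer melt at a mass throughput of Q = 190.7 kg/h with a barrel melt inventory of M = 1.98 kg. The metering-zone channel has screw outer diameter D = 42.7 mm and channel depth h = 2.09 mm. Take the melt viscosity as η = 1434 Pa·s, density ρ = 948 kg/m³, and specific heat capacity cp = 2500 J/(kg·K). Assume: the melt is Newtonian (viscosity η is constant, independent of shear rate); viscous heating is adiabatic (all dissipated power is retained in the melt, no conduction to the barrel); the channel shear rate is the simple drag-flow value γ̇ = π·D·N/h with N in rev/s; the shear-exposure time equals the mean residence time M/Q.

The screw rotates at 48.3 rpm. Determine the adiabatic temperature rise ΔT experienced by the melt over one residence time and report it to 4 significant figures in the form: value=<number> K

value=60.38 K

Convert throughput: Q = 190.7 kg/h = 190.7/3600 = 0.0529722 kg/s
Mean residence time: t_res = M/Q_s = 1.98 kg / 0.0529722 kg/s = 37.3781 s
Geometry in metres: D = 42.7 mm → 0.0427 m, h = 2.09 mm → 0.00209 m; screw speed N = 48.3 rpm = 0.805 rev/s
γ̇ = π D N / h = (π)(0.0427)(0.805) / 0.00209 = 51.6687 s⁻¹
ΔT = η·γ̇²·t_res / (ρ·cp) = 1434 · (51.6687)² · 37.3781 / (948 · 2500) = 60.3771 K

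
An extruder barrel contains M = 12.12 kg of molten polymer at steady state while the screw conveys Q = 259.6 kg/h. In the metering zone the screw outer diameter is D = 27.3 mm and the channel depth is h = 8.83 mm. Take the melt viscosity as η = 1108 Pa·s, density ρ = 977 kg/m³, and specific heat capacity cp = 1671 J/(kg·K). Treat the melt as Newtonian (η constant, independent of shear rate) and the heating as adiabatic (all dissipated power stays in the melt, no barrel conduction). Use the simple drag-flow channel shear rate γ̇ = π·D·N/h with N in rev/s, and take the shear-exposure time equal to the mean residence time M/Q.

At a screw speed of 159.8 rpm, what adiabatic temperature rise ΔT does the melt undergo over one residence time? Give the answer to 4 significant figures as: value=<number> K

Throughput in SI: Q_s = 259.6 kg/h ÷ 3600 s/h = 0.0721111 kg/s
t_res = M / Q_s = 12.12 ÷ 0.0721111 = 168.074 s
D = 27.3 mm = 0.0273 m;  h = 8.83 mm = 0.00883 m;  N = 159.8 rpm / 60 = 2.66333 rev/s
γ̇ = π·D·N / h = π · 0.0273 · 2.66333 / 0.00883 = 25.8689 s⁻¹
ΔT = η·γ̇²·t_res / (ρ·cp) = 1108 · (25.8689)² · 168.074 / (977 · 1671) = 76.335 K

value=76.34 K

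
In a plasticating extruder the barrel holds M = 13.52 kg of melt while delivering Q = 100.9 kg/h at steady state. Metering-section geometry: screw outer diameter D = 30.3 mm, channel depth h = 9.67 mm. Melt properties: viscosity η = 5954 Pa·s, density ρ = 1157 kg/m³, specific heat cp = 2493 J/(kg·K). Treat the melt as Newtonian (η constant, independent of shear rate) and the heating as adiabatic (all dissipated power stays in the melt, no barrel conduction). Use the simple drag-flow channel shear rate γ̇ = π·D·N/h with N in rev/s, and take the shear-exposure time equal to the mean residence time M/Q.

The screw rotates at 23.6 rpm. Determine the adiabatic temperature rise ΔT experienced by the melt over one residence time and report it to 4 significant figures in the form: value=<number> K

value=14.93 K

Convert throughput: Q = 100.9 kg/h = 100.9/3600 = 0.0280278 kg/s
t_res = M / Q_s = 13.52 / 0.0280278 = 482.379 s
Geometry in metres: D = 30.3 mm → 0.0303 m, h = 9.67 mm → 0.00967 m; screw speed N = 23.6 rpm = 0.393333 rev/s
γ̇ = π D N / h = (π)(0.0303)(0.393333) / 0.00967 = 3.87192 s⁻¹
Adiabatic rise: ΔT = η γ̇² t_res / (ρ cp) = 5954·(3.87192)²·482.379 / (1157·2493) = 14.9278 K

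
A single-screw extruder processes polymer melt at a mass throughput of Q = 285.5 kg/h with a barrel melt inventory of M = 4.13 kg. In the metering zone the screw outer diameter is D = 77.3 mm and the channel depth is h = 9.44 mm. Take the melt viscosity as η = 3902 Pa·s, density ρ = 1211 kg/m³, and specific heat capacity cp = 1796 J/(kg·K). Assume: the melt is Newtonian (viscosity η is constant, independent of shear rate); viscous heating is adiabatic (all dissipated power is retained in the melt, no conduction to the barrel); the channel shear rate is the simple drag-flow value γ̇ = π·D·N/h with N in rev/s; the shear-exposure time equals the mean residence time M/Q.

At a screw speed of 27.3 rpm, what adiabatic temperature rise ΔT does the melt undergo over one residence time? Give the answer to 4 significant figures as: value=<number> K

value=12.80 K

Convert throughput: Q = 285.5 kg/h = 285.5/3600 = 0.0793056 kg/s
t_res = M / Q_s = 4.13 ÷ 0.0793056 = 52.0771 s
Convert to SI: D = 0.0773 m, h = 0.00944 m, N = 27.3/60 = 0.455 rev/s
Shear rate: γ̇ = πDN/h = π·0.0773·0.455/0.00944 = 11.7049 s⁻¹
Adiabatic rise: ΔT = η γ̇² t_res / (ρ cp) = 3902·(11.7049)²·52.0771 / (1211·1796) = 12.8003 K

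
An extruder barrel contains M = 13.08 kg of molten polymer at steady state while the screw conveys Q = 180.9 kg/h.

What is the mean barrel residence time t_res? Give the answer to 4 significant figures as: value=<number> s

value=260.3 s

Q_s = Q / 3600 = 180.9 / 3600 = 0.05025 kg/s
Mean residence time: t_res = M/Q_s = 13.08 kg / 0.05025 kg/s = 260.299 s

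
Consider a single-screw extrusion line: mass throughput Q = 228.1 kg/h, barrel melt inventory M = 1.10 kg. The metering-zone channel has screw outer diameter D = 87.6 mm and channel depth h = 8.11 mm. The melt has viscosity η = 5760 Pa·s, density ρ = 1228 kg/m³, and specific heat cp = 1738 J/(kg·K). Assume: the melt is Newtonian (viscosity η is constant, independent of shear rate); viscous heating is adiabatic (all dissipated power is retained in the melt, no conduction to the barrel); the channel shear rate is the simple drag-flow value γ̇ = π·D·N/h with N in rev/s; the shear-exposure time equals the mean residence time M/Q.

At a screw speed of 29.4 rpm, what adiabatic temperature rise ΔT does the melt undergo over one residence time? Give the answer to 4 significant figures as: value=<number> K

Convert throughput: Q = 228.1 kg/h = 228.1/3600 = 0.0633611 kg/s
t_res = M / Q_s = 1.10 ÷ 0.0633611 = 17.3608 s
Convert to SI: D = 0.0876 m, h = 0.00811 m, N = 29.4/60 = 0.49 rev/s
Shear rate: γ̇ = πDN/h = π·0.0876·0.49/0.00811 = 16.6276 s⁻¹
ΔT = η·γ̇²·t_res / (ρ·cp) = 5760 · (16.6276)² · 17.3608 / (1228 · 1738) = 12.954 K

value=12.95 K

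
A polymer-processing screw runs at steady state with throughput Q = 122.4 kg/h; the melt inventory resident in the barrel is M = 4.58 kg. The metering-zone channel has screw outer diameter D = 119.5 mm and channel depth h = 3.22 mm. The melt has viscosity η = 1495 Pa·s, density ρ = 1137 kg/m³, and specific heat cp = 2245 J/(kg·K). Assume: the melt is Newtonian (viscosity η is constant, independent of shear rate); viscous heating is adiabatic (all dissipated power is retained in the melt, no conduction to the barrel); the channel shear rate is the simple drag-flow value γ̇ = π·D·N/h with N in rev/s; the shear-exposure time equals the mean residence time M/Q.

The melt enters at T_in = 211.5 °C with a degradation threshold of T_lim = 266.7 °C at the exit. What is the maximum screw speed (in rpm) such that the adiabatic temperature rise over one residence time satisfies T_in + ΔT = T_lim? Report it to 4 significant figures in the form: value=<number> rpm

value=13.61 rpm

Q_s = Q / 3600 = 122.4 / 3600 = 0.034 kg/s
t_res = M / Q_s = 4.58 / 0.034 = 134.706 s
Convert to metres: D = 0.1195 m, h = 0.00322 m
ΔT_a = T_lim − T_in = 266.7 °C − 211.5 °C = 55.2 K
Invert ΔT = ηγ̇²t_res/(ρcp) for γ̇: γ̇_max² = ΔT_a ρ cp / (η t_res) = 55.2·1137·2245 / (1495·134.706) = 699.662 s⁻²
γ̇_max = √699.662 = 26.4511 s⁻¹
Solve γ̇ = πDN/h for N: N_max = γ̇_max·h/(π·D) = 26.4511 × 0.00322 / (π × 0.1195) = 0.226873 rev/s = 13.6124 rpm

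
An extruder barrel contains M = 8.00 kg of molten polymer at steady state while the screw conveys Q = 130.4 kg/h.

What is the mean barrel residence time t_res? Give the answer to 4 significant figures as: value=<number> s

Convert throughput: Q = 130.4 kg/h = 130.4/3600 = 0.0362222 kg/s
t_res = M / Q_s = 8.00 / 0.0362222 = 220.859 s

value=220.9 s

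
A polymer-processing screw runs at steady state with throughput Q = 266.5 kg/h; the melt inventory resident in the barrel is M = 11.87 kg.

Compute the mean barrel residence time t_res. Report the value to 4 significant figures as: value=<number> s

value=160.3 s

Convert throughput: Q = 266.5 kg/h = 266.5/3600 = 0.0740278 kg/s
t_res = M / Q_s = 11.87 / 0.0740278 = 160.345 s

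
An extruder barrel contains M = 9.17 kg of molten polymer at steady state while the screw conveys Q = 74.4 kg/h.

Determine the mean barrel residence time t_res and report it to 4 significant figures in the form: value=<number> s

value=443.7 s

Throughput in SI: Q_s = 74.4 kg/h ÷ 3600 s/h = 0.0206667 kg/s
t_res = M / Q_s = 9.17 / 0.0206667 = 443.71 s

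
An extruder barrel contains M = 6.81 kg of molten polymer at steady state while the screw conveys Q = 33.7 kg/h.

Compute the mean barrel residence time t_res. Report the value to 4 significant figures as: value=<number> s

Throughput in SI: Q_s = 33.7 kg/h ÷ 3600 s/h = 0.00936111 kg/s
t_res = M / Q_s = 6.81 / 0.00936111 = 727.478 s

value=727.5 s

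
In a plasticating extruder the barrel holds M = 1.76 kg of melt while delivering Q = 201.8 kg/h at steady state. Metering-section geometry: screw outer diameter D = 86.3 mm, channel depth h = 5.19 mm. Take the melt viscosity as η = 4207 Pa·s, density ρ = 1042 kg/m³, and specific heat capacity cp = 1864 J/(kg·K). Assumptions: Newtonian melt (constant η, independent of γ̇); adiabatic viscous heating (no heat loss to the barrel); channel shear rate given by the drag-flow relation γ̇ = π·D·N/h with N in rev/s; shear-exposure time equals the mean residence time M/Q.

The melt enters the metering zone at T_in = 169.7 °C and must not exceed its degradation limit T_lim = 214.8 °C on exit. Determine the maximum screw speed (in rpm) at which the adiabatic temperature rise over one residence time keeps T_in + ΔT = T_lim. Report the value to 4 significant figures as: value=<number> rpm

value=29.58 rpm

Convert throughput: Q = 201.8 kg/h = 201.8/3600 = 0.0560556 kg/s
t_res = M / Q_s = 1.76 ÷ 0.0560556 = 31.3974 s
Geometry in SI: D = 86.3 mm → 0.0863 m, h = 5.19 mm → 0.00519 m
Allowable rise: ΔT_a = T_lim − T_in = 214.8 − 169.7 = 45.1 K
Invert ΔT = ηγ̇²t_res/(ρcp) for γ̇: γ̇_max² = ΔT_a ρ cp / (η t_res) = 45.1·1042·1864 / (4207·31.3974) = 663.168 s⁻²
Take the square root: γ̇_max = √(663.168) = 25.7521 s⁻¹
N_max = γ̇_max·h / (π·D) = 25.7521 · 0.00519 / (π · 0.0863) = 0.492968 rev/s = 29.5781 rpm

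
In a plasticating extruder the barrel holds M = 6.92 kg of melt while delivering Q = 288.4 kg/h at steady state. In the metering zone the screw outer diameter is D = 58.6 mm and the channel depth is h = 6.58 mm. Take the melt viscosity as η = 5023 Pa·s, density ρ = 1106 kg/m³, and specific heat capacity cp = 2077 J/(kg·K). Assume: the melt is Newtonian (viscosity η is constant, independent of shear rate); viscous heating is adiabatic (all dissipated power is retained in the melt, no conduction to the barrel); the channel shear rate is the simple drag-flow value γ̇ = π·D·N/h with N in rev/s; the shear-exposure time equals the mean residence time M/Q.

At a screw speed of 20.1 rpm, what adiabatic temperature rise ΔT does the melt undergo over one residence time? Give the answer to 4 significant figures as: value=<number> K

value=16.59 K

Throughput in SI: Q_s = 288.4 kg/h ÷ 3600 s/h = 0.0801111 kg/s
t_res = M / Q_s = 6.92 / 0.0801111 = 86.38 s
Geometry in metres: D = 58.6 mm → 0.0586 m, h = 6.58 mm → 0.00658 m; screw speed N = 20.1 rpm = 0.335 rev/s
γ̇ = π D N / h = (π)(0.0586)(0.335) / 0.00658 = 9.37274 s⁻¹
ΔT = η·γ̇²·t_res / (ρ·cp) = 5023 · (9.37274)² · 86.38 / (1106 · 2077) = 16.5927 K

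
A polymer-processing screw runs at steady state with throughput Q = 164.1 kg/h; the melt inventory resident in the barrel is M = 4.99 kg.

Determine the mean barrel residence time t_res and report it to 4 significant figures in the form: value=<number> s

Throughput in SI: Q_s = 164.1 kg/h ÷ 3600 s/h = 0.0455833 kg/s
Mean residence time: t_res = M/Q_s = 4.99 kg / 0.0455833 kg/s = 109.47 s

value=109.5 s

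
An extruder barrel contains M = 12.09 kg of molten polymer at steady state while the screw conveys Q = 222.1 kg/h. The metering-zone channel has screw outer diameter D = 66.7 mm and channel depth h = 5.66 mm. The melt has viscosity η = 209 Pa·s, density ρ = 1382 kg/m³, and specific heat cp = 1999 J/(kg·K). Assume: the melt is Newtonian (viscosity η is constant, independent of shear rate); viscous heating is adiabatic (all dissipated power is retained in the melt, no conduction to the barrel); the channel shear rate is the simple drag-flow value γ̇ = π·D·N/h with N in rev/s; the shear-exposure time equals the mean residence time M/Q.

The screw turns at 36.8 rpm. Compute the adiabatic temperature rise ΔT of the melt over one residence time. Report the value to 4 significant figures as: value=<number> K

value=7.644 K

Convert throughput: Q = 222.1 kg/h = 222.1/3600 = 0.0616944 kg/s
t_res = M / Q_s = 12.09 ÷ 0.0616944 = 195.966 s
Geometry in metres: D = 66.7 mm → 0.0667 m, h = 5.66 mm → 0.00566 m; screw speed N = 36.8 rpm = 0.613333 rev/s
γ̇ = π D N / h = (π)(0.0667)(0.613333) / 0.00566 = 22.7068 s⁻¹
ΔT = η·γ̇²·t_res/(ρ·cp) = [209 × 22.7068² × 195.966] / [1382 × 1999] = 7.64394 K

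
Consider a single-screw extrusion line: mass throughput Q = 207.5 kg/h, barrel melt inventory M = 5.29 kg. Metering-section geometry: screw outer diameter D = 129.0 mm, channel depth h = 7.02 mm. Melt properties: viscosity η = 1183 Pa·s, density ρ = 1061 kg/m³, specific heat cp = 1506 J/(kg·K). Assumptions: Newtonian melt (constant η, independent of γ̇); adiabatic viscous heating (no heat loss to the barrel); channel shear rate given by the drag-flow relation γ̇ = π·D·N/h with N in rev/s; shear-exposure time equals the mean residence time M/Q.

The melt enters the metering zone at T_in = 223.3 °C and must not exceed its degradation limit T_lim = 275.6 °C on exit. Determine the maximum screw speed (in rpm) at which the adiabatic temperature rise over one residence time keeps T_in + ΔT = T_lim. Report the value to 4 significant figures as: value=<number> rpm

value=28.83 rpm

Throughput in SI: Q_s = 207.5 kg/h ÷ 3600 s/h = 0.0576389 kg/s
t_res = M / Q_s = 5.29 ÷ 0.0576389 = 91.7783 s
Geometry in SI: D = 129.0 mm → 0.129 m, h = 7.02 mm → 0.00702 m
ΔT_a = T_lim − T_in = 275.6 − 223.3 = 52.3 K
Invert ΔT = ηγ̇²t_res/(ρcp) for γ̇: γ̇_max² = ΔT_a ρ cp / (η t_res) = 52.3·1061·1506 / (1183·91.7783) = 769.692 s⁻²
γ̇_max = sqrt(769.692) = 27.7433 s⁻¹
Solve γ̇ = πDN/h for N: N_max = γ̇_max·h/(π·D) = 27.7433 × 0.00702 / (π × 0.129) = 0.480569 rev/s = 28.8342 rpm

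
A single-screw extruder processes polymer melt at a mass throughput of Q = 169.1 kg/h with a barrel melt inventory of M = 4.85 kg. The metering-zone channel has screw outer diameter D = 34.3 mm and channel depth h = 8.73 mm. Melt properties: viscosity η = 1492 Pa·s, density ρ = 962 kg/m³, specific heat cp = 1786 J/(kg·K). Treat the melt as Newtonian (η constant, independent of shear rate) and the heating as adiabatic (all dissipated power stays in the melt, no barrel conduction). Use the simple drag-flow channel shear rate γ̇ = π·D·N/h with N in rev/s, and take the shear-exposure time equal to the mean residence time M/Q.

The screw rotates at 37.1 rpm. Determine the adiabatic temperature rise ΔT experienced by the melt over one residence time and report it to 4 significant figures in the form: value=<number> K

Convert throughput: Q = 169.1 kg/h = 169.1/3600 = 0.0469722 kg/s
t_res = M / Q_s = 4.85 / 0.0469722 = 103.253 s
D = 34.3 mm = 0.0343 m;  h = 8.73 mm = 0.00873 m;  N = 37.1 rpm / 60 = 0.618333 rev/s
Shear rate: γ̇ = πDN/h = π·0.0343·0.618333/0.00873 = 7.63225 s⁻¹
Adiabatic rise: ΔT = η γ̇² t_res / (ρ cp) = 1492·(7.63225)²·103.253 / (962·1786) = 5.22297 K

value=5.223 K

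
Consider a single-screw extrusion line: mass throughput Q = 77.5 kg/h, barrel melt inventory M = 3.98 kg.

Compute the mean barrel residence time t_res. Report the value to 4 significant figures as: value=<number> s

Q_s = Q / 3600 = 77.5 / 3600 = 0.0215278 kg/s
t_res = M / Q_s = 3.98 / 0.0215278 = 184.877 s

value=184.9 s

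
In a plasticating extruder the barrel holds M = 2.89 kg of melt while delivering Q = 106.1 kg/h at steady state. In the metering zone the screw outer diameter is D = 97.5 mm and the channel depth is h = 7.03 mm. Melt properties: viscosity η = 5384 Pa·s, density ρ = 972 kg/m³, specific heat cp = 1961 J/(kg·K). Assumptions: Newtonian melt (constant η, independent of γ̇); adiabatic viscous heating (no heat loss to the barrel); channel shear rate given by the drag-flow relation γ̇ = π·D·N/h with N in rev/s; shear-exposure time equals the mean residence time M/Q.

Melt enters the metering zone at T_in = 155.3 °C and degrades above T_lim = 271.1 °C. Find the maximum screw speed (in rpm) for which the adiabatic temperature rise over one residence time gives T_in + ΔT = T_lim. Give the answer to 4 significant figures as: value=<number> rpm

value=28.16 rpm

Convert throughput: Q = 106.1 kg/h = 106.1/3600 = 0.0294722 kg/s
Mean residence time: t_res = M/Q_s = 2.89 kg / 0.0294722 kg/s = 98.0584 s
Geometry in SI: D = 97.5 mm → 0.0975 m, h = 7.03 mm → 0.00703 m
Allowable rise: ΔT_a = T_lim − T_in = 271.1 − 155.3 = 115.8 K
γ̇_max² = ΔT_a·ρ·cp / (η·t_res) = [115.8 × 972 × 1961] / [5384 × 98.0584] = 418.083 s⁻²
γ̇_max = √418.083 = 20.4471 s⁻¹
Solve γ̇ = πDN/h for N: N_max = γ̇_max·h/(π·D) = 20.4471 × 0.00703 / (π × 0.0975) = 0.46928 rev/s = 28.1568 rpm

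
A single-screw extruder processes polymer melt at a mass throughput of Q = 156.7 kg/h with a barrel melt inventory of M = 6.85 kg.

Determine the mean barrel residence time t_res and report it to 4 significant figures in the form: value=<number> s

Throughput in SI: Q_s = 156.7 kg/h ÷ 3600 s/h = 0.0435278 kg/s
t_res = M / Q_s = 6.85 ÷ 0.0435278 = 157.371 s

value=157.4 s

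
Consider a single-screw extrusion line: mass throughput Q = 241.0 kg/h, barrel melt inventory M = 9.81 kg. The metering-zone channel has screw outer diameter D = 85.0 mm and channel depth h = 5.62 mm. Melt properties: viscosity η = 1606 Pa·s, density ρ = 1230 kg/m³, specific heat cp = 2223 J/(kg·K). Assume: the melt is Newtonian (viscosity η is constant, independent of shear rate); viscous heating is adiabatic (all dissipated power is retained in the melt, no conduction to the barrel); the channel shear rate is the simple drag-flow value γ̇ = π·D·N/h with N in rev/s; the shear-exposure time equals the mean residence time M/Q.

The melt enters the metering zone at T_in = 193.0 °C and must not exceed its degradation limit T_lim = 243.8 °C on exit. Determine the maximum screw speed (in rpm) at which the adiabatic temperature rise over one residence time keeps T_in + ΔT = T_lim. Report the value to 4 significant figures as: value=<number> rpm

value=30.68 rpm

Q_s = Q / 3600 = 241.0 / 3600 = 0.0669444 kg/s
t_res = M / Q_s = 9.81 / 0.0669444 = 146.539 s
Geometry in SI: D = 85.0 mm → 0.085 m, h = 5.62 mm → 0.00562 m
ΔT_a = T_lim − T_in = 243.8 °C − 193.0 °C = 50.8 K
γ̇_max² = ΔT_a·ρ·cp/(η·t_res) = 50.8·1230·2223/(1606·146.539) = 590.212 s⁻²
Take the square root: γ̇_max = √(590.212) = 24.2943 s⁻¹
Solve γ̇ = πDN/h for N: N_max = γ̇_max·h/(π·D) = 24.2943 × 0.00562 / (π × 0.085) = 0.511295 rev/s = 30.6777 rpm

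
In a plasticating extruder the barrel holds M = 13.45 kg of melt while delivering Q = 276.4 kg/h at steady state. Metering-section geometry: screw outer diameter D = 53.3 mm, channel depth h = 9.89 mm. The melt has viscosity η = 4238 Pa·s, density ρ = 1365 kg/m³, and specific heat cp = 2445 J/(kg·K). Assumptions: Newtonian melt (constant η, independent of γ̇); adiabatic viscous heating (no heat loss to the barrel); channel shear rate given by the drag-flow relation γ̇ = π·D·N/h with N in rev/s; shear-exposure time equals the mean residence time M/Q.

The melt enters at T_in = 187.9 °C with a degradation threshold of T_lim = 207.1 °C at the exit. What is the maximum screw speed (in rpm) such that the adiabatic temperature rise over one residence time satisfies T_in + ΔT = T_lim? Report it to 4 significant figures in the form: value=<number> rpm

value=32.92 rpm

Convert throughput: Q = 276.4 kg/h = 276.4/3600 = 0.0767778 kg/s
t_res = M / Q_s = 13.45 ÷ 0.0767778 = 175.181 s
D = 53.3 mm = 0.0533 m;  h = 9.89 mm = 0.00989 m
Allowable rise: ΔT_a = T_lim − T_in = 207.1 − 187.9 = 19.2 K
Invert ΔT = ηγ̇²t_res/(ρcp) for γ̇: γ̇_max² = ΔT_a ρ cp / (η t_res) = 19.2·1365·2445 / (4238·175.181) = 86.3108 s⁻²
γ̇_max = √86.3108 = 9.29036 s⁻¹
N_max = γ̇_max·h / (π·D) = 9.29036 · 0.00989 / (π · 0.0533) = 0.548721 rev/s = 32.9233 rpm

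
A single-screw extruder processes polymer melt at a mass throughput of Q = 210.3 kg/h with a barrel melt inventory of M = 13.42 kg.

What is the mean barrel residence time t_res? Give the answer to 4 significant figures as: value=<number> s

Throughput in SI: Q_s = 210.3 kg/h ÷ 3600 s/h = 0.0584167 kg/s
t_res = M / Q_s = 13.42 / 0.0584167 = 229.729 s

value=229.7 s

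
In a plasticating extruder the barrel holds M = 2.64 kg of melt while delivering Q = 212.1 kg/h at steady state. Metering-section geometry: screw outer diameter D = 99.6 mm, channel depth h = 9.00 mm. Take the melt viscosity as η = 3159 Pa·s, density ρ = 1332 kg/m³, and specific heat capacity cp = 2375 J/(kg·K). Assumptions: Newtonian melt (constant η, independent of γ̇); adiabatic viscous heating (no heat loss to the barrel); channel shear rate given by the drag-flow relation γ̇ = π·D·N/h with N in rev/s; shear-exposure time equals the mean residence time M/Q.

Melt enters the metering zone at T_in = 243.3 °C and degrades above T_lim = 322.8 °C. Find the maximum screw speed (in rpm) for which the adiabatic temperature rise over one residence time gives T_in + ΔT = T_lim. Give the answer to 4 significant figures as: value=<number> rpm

Q_s = Q / 3600 = 212.1 / 3600 = 0.0589167 kg/s
Mean residence time: t_res = M/Q_s = 2.64 kg / 0.0589167 kg/s = 44.8091 s
D = 99.6 mm = 0.0996 m;  h = 9.00 mm = 0.009 m
ΔT_a = T_lim − T_in = 322.8 °C − 243.3 °C = 79.5 K
Invert ΔT = ηγ̇²t_res/(ρcp) for γ̇: γ̇_max² = ΔT_a ρ cp / (η t_res) = 79.5·1332·2375 / (3159·44.8091) = 1776.72 s⁻²
γ̇_max = sqrt(1776.72) = 42.1512 s⁻¹
Solve γ̇ = πDN/h for N: N_max = γ̇_max·h/(π·D) = 42.1512 × 0.009 / (π × 0.0996) = 1.21239 rev/s = 72.7435 rpm

value=72.74 rpm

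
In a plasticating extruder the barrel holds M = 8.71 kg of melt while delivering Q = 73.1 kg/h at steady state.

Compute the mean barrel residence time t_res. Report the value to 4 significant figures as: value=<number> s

value=428.9 s

Throughput in SI: Q_s = 73.1 kg/h ÷ 3600 s/h = 0.0203056 kg/s
Mean residence time: t_res = M/Q_s = 8.71 kg / 0.0203056 kg/s = 428.947 s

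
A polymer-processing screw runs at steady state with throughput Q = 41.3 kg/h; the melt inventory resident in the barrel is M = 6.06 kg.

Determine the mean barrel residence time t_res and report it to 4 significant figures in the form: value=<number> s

Convert throughput: Q = 41.3 kg/h = 41.3/3600 = 0.0114722 kg/s
Mean residence time: t_res = M/Q_s = 6.06 kg / 0.0114722 kg/s = 528.232 s

value=528.2 s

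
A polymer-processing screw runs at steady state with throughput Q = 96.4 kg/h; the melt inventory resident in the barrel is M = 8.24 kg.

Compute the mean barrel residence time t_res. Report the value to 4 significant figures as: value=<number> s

value=307.7 s

Convert throughput: Q = 96.4 kg/h = 96.4/3600 = 0.0267778 kg/s
Mean residence time: t_res = M/Q_s = 8.24 kg / 0.0267778 kg/s = 307.718 s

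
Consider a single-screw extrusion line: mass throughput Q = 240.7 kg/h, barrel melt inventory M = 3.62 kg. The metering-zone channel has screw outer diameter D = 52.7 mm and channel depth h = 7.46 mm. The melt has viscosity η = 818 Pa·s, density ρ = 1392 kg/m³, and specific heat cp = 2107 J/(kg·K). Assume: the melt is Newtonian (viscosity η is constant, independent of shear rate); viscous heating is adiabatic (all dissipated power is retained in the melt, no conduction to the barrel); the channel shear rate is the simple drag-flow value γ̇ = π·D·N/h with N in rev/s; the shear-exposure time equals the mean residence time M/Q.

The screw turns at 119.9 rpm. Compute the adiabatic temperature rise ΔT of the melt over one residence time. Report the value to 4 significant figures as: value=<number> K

Throughput in SI: Q_s = 240.7 kg/h ÷ 3600 s/h = 0.0668611 kg/s
Mean residence time: t_res = M/Q_s = 3.62 kg / 0.0668611 kg/s = 54.1421 s
Geometry in metres: D = 52.7 mm → 0.0527 m, h = 7.46 mm → 0.00746 m; screw speed N = 119.9 rpm = 1.99833 rev/s
γ̇ = π·D·N / h = π · 0.0527 · 1.99833 / 0.00746 = 44.3496 s⁻¹
Adiabatic rise: ΔT = η γ̇² t_res / (ρ cp) = 818·(44.3496)²·54.1421 / (1392·2107) = 29.7005 K

value=29.70 K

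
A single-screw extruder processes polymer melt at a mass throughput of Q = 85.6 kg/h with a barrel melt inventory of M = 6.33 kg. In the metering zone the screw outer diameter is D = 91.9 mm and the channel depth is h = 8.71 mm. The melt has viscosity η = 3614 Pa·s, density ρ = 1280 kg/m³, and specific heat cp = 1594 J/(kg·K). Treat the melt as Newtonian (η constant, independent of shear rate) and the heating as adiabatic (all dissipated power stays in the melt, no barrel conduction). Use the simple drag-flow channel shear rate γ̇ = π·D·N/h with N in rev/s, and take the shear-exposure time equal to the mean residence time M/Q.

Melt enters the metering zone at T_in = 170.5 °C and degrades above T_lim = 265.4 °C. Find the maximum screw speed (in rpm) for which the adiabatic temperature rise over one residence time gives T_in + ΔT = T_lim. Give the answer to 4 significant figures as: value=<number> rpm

Throughput in SI: Q_s = 85.6 kg/h ÷ 3600 s/h = 0.0237778 kg/s
t_res = M / Q_s = 6.33 / 0.0237778 = 266.215 s
Convert to metres: D = 0.0919 m, h = 0.00871 m
Allowable rise: ΔT_a = T_lim − T_in = 265.4 − 170.5 = 94.9 K
Invert ΔT = ηγ̇²t_res/(ρcp) for γ̇: γ̇_max² = ΔT_a ρ cp / (η t_res) = 94.9·1280·1594 / (3614·266.215) = 201.254 s⁻²
Take the square root: γ̇_max = √(201.254) = 14.1864 s⁻¹
N_max = γ̇_max·h / (π·D) = 14.1864 · 0.00871 / (π · 0.0919) = 0.427981 rev/s = 25.6789 rpm

value=25.68 rpm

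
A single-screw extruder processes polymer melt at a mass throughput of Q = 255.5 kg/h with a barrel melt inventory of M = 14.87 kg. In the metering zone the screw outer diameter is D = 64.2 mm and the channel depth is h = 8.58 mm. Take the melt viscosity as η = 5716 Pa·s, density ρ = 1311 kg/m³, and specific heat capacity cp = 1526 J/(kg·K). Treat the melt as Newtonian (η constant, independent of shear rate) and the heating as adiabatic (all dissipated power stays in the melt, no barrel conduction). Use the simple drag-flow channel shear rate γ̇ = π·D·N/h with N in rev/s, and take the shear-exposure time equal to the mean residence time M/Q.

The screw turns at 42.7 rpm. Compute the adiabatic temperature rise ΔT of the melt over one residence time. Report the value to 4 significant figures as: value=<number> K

Convert throughput: Q = 255.5 kg/h = 255.5/3600 = 0.0709722 kg/s
t_res = M / Q_s = 14.87 ÷ 0.0709722 = 209.519 s
Convert to SI: D = 0.0642 m, h = 0.00858 m, N = 42.7/60 = 0.711667 rev/s
γ̇ = π·D·N / h = π · 0.0642 · 0.711667 / 0.00858 = 16.7292 s⁻¹
ΔT = η·γ̇²·t_res / (ρ·cp) = 5716 · (16.7292)² · 209.519 / (1311 · 1526) = 167.535 K

value=167.5 K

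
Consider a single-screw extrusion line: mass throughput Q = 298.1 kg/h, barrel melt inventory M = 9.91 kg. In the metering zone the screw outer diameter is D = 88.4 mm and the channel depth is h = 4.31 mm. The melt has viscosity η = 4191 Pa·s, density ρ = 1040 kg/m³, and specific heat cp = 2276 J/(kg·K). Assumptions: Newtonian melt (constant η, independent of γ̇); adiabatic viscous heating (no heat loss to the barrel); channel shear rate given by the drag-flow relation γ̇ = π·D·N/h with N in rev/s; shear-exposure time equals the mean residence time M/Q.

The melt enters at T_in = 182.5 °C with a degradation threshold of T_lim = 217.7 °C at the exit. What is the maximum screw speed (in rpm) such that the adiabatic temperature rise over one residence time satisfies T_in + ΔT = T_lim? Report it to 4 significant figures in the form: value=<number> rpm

Throughput in SI: Q_s = 298.1 kg/h ÷ 3600 s/h = 0.0828056 kg/s
t_res = M / Q_s = 9.91 ÷ 0.0828056 = 119.678 s
Geometry in SI: D = 88.4 mm → 0.0884 m, h = 4.31 mm → 0.00431 m
Allowable rise: ΔT_a = T_lim − T_in = 217.7 − 182.5 = 35.2 K
γ̇_max² = ΔT_a·ρ·cp/(η·t_res) = 35.2·1040·2276/(4191·119.678) = 166.118 s⁻²
γ̇_max = √166.118 = 12.8887 s⁻¹
N_max = γ̇_max h / (πD) = 12.8887·0.00431/(π·0.0884) = 0.200025 rev/s → ×60 = 12.0015 rpm

value=12.00 rpm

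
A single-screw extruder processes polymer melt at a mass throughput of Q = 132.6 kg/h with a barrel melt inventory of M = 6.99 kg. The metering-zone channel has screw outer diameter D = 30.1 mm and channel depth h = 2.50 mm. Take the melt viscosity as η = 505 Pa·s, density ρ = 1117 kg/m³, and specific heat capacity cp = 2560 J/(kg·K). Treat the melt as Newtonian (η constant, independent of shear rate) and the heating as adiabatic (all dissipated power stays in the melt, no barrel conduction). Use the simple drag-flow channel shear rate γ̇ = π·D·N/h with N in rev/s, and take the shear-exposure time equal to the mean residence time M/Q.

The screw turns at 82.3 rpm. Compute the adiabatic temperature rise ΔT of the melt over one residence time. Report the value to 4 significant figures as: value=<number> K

Q_s = Q / 3600 = 132.6 / 3600 = 0.0368333 kg/s
t_res = M / Q_s = 6.99 / 0.0368333 = 189.774 s
Geometry in metres: D = 30.1 mm → 0.0301 m, h = 2.50 mm → 0.0025 m; screw speed N = 82.3 rpm = 1.37167 rev/s
γ̇ = π D N / h = (π)(0.0301)(1.37167) / 0.0025 = 51.883 s⁻¹
ΔT = η·γ̇²·t_res / (ρ·cp) = 505 · (51.883)² · 189.774 / (1117 · 2560) = 90.2161 K

value=90.22 K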